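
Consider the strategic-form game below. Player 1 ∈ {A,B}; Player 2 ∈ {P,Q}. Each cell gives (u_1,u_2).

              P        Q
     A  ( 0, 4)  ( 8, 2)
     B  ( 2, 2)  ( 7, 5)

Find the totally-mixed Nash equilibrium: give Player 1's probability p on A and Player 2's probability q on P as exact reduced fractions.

p=3/5, q=1/3

P1 indiff ⇒ q·0+(1-q)·8 = q·2+(1-q)·7 ⇒ q(-2) = (1-q)(-1) ⇒ q = 1/3
P2 indiff ⇒ p·4+(1-p)·2 = p·2+(1-p)·5 ⇒ p(2) = (1-p)(3) ⇒ p = 3/5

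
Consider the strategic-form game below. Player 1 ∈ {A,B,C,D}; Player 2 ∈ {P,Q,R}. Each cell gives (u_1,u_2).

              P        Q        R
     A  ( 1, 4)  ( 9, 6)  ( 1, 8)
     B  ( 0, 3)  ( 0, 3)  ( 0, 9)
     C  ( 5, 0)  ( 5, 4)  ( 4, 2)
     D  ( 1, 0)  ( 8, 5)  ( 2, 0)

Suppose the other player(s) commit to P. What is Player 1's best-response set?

P1 best: {C}

u_1(A vs P) = 1
u_1(B vs P) = 0
u_1(C vs P) = 5
u_1(D vs P) = 1
max payoff 5 at {C}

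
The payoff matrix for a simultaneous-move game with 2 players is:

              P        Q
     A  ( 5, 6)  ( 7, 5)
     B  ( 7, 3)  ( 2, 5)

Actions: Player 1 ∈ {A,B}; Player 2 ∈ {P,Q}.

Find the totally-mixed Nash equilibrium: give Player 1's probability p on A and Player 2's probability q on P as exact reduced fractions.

P1 indiff ⇒ q·5+(1-q)·7 = q·7+(1-q)·2 ⇒ q(-2) = (1-q)(-5) ⇒ q = 5/7
P2 indiff ⇒ p·6+(1-p)·3 = p·5+(1-p)·5 ⇒ p(1) = (1-p)(2) ⇒ p = 2/3

(p,q) = (2/3, 5/7)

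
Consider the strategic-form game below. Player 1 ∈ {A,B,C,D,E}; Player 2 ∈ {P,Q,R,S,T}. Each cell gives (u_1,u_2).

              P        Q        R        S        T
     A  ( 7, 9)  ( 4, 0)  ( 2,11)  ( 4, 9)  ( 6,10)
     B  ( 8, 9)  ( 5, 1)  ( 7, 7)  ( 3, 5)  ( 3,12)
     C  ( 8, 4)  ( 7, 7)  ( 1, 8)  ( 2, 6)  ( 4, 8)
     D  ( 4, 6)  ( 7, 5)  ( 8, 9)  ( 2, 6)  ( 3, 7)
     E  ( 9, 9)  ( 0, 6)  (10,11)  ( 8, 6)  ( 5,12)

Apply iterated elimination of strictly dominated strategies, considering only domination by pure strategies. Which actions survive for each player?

P2 drop P (T beats it: A:10>9 B:12>9 C:8>4 D:7>6 E:12>9)
P2 drop Q (R beats it: A:11>0 B:7>1 C:8>7 D:9>5 E:11>6)
P1 drop B (E beats it: R:10>7 S:8>3 T:5>3)
P1 drop C (A beats it: R:2>1 S:4>2 T:6>4)
P1 drop D (E beats it: R:10>8 S:8>2 T:5>3)
P2 drop S (R beats it: A:11>9 E:11>6)
P1→{A,E} P2→{R,T}

IESDS → P1:{A,E} P2:{R,T}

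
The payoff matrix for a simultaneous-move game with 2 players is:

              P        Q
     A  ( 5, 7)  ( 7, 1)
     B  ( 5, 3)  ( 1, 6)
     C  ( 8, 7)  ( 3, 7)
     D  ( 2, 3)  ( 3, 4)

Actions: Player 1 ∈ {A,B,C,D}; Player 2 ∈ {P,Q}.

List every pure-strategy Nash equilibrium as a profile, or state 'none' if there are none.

(A,P): not NE [P1→C gives 8>5]
(A,Q): not NE [P2→P gives 7>1]
(B,P): not NE [P1→C gives 8>5; P2→Q gives 6>3]
(B,Q): not NE [P1→A gives 7>1]
(C,P): NE
(C,Q): not NE [P1→A gives 7>3]
(D,P): not NE [P1→C gives 8>2; P2→Q gives 4>3]
(D,Q): not NE [P1→A gives 7>3]

Nash profiles: (C,P)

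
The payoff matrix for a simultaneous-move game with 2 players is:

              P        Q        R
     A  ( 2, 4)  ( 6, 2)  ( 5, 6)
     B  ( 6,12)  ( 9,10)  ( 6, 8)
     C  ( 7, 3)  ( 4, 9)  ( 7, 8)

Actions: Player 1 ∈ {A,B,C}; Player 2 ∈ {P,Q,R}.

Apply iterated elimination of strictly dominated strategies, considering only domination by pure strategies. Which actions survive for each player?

Survivors P1:{B,C} P2:{P,Q}

P1 drop A (B beats it: P:6>2 Q:9>6 R:6>5)
P2 drop R (Q beats it: B:10>8 C:9>8)
P1→{B,C} P2→{P,Q}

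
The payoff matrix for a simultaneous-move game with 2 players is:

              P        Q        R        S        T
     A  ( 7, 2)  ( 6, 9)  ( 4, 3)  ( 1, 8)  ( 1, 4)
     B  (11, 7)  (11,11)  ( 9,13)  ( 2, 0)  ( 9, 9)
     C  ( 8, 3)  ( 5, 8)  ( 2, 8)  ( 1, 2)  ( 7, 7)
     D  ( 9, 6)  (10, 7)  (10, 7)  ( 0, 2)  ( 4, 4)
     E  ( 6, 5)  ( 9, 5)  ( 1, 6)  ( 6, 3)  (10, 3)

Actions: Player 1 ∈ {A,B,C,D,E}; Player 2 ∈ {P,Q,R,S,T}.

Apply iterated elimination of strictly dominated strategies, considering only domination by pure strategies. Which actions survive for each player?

P1 drop A (B beats it: P:11>7 Q:11>6 R:9>4 S:2>1 T:9>1)
P1 drop C (B beats it: P:11>8 Q:11>5 R:9>2 S:2>1 T:9>7)
P2 drop P (R beats it: B:13>7 D:7>6 E:6>5)
P2 drop S (Q beats it: B:11>0 D:7>2 E:5>3)
P2 drop T (Q beats it: B:11>9 D:7>4 E:5>3)
P1 drop E (B beats it: Q:11>9 R:9>1)
P1→{B,D} P2→{Q,R}

Remaining: P1:{B,D} P2:{Q,R}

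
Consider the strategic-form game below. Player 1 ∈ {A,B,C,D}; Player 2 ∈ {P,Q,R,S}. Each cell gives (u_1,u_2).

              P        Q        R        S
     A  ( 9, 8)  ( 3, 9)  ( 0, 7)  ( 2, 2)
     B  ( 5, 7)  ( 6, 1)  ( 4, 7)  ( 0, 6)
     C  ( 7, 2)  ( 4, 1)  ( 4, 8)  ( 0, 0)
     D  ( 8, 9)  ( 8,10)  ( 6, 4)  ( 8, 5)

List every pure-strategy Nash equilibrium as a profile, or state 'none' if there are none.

PSNE = {(D,Q)}

(A,P): not NE [P2→Q gives 9>8]
(A,Q): not NE [P1→D gives 8>3]
(A,R): not NE [P1→D gives 6>0; P2→Q gives 9>7]
(A,S): not NE [P1→D gives 8>2; P2→Q gives 9>2]
(B,P): not NE [P1→A gives 9>5]
(B,Q): not NE [P1→D gives 8>6; P2→R gives 7>1]
(B,R): not NE [P1→D gives 6>4]
(B,S): not NE [P1→D gives 8>0; P2→R gives 7>6]
(C,P): not NE [P1→A gives 9>7; P2→R gives 8>2]
(C,Q): not NE [P1→D gives 8>4; P2→R gives 8>1]
(C,R): not NE [P1→D gives 6>4]
(C,S): not NE [P1→D gives 8>0; P2→R gives 8>0]
(D,P): not NE [P1→A gives 9>8; P2→Q gives 10>9]
(D,Q): NE
(D,R): not NE [P2→Q gives 10>4]
(D,S): not NE [P2→Q gives 10>5]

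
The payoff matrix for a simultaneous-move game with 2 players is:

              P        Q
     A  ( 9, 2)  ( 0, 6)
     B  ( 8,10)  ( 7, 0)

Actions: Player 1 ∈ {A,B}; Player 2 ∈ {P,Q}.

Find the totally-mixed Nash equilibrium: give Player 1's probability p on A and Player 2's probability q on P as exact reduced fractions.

P1 indiff ⇒ q·9+(1-q)·0 = q·8+(1-q)·7 ⇒ q(1) = (1-q)(7) ⇒ q = 7/8
P2 indiff ⇒ p·2+(1-p)·10 = p·6+(1-p)·0 ⇒ p(-4) = (1-p)(-10) ⇒ p = 5/7

p=5/7, q=7/8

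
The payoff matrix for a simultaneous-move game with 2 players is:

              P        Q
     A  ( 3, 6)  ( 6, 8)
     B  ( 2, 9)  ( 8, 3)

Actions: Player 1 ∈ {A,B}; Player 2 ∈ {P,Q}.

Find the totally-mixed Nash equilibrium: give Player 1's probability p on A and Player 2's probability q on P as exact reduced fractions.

P1 indiff ⇒ q·3+(1-q)·6 = q·2+(1-q)·8 ⇒ q(1) = (1-q)(2) ⇒ q = 2/3
P2 indiff ⇒ p·6+(1-p)·9 = p·8+(1-p)·3 ⇒ p(-2) = (1-p)(-6) ⇒ p = 3/4

(p,q) = (3/4, 2/3)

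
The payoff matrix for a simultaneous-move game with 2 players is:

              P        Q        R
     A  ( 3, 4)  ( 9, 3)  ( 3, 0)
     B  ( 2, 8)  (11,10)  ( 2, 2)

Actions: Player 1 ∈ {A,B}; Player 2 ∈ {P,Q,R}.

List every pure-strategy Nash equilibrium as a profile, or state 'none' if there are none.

NE set: (A,P), (B,Q)

(A,P): NE
(A,Q): not NE [P1→B gives 11>9; P2→P gives 4>3]
(A,R): not NE [P2→P gives 4>0]
(B,P): not NE [P1→A gives 3>2; P2→Q gives 10>8]
(B,Q): NE
(B,R): not NE [P1→A gives 3>2; P2→Q gives 10>2]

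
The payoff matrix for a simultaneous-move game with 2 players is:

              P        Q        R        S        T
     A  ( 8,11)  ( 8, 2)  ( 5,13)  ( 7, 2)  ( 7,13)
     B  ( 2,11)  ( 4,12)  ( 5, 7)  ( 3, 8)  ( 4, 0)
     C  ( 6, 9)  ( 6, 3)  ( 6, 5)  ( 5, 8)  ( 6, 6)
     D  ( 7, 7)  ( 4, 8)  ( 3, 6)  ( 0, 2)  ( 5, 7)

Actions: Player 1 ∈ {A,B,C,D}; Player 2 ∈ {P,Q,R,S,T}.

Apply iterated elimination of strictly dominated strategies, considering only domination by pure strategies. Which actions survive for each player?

P1 drop B (C beats it: P:6>2 Q:6>4 R:6>5 S:5>3 T:6>4)
P1 drop D (A beats it: P:8>7 Q:8>4 R:5>3 S:7>0 T:7>5)
P2 drop Q (P beats it: A:11>2 C:9>3)
P2 drop S (P beats it: A:11>2 C:9>8)
P1→{A,C} P2→{P,R,T}

Remaining: P1:{A,C} P2:{P,R,T}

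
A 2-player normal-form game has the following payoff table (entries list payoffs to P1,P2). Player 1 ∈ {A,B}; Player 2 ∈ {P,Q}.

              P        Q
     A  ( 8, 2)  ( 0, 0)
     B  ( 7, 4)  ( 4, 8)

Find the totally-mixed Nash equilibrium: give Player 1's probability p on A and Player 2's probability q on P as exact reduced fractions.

P1 indiff ⇒ q·8+(1-q)·0 = q·7+(1-q)·4 ⇒ q(1) = (1-q)(4) ⇒ q = 4/5
P2 indiff ⇒ p·2+(1-p)·4 = p·0+(1-p)·8 ⇒ p(2) = (1-p)(4) ⇒ p = 2/3

p=2/3, q=4/5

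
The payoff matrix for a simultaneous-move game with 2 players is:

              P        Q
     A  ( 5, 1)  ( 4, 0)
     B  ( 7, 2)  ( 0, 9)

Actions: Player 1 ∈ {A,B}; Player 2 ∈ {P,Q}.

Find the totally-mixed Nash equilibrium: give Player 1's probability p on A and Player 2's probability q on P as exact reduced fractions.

P1 indiff ⇒ q·5+(1-q)·4 = q·7+(1-q)·0 ⇒ q(-2) = (1-q)(-4) ⇒ q = 2/3
P2 indiff ⇒ p·1+(1-p)·2 = p·0+(1-p)·9 ⇒ p(1) = (1-p)(7) ⇒ p = 7/8

(p,q) = (7/8, 2/3)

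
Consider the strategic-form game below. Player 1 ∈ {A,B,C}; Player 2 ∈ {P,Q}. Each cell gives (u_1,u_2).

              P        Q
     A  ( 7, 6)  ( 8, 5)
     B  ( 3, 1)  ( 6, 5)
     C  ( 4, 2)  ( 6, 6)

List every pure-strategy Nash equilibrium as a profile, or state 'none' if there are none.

NE set: (A,P)

(A,P): NE
(A,Q): not NE [P2→P gives 6>5]
(B,P): not NE [P1→A gives 7>3; P2→Q gives 5>1]
(B,Q): not NE [P1→A gives 8>6]
(C,P): not NE [P1→A gives 7>4; P2→Q gives 6>2]
(C,Q): not NE [P1→A gives 8>6]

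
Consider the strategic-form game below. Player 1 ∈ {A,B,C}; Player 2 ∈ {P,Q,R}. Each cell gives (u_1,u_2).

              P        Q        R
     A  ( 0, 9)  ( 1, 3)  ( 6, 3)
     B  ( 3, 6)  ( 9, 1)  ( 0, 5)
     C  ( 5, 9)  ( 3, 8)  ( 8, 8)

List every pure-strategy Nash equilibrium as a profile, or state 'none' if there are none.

(A,P): not NE [P1→C gives 5>0]
(A,Q): not NE [P1→B gives 9>1; P2→P gives 9>3]
(A,R): not NE [P1→C gives 8>6; P2→P gives 9>3]
(B,P): not NE [P1→C gives 5>3]
(B,Q): not NE [P2→P gives 6>1]
(B,R): not NE [P1→C gives 8>0; P2→P gives 6>5]
(C,P): NE
(C,Q): not NE [P1→B gives 9>3; P2→P gives 9>8]
(C,R): not NE [P2→P gives 9>8]

NE set: (C,P)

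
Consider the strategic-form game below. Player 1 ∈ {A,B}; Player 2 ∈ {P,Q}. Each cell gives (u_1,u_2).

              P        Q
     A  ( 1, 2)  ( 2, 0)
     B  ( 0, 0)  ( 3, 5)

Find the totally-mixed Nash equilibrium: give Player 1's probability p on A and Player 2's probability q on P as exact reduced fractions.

P1 indiff ⇒ q·1+(1-q)·2 = q·0+(1-q)·3 ⇒ q(1) = (1-q)(1) ⇒ q = 1/2
P2 indiff ⇒ p·2+(1-p)·0 = p·0+(1-p)·5 ⇒ p(2) = (1-p)(5) ⇒ p = 5/7

p=5/7, q=1/2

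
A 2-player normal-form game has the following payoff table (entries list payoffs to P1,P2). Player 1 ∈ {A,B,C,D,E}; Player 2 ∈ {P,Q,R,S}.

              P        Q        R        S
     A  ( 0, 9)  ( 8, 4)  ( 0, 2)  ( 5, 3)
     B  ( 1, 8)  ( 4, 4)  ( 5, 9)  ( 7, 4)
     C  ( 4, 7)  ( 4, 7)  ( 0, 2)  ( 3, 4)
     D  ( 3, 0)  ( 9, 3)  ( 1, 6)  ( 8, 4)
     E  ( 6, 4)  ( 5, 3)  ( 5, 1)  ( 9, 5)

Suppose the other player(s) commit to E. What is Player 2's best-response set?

argmax u_2 = {S}

u_2(P vs E) = 4
u_2(Q vs E) = 3
u_2(R vs E) = 1
u_2(S vs E) = 5
max payoff 5 at {S}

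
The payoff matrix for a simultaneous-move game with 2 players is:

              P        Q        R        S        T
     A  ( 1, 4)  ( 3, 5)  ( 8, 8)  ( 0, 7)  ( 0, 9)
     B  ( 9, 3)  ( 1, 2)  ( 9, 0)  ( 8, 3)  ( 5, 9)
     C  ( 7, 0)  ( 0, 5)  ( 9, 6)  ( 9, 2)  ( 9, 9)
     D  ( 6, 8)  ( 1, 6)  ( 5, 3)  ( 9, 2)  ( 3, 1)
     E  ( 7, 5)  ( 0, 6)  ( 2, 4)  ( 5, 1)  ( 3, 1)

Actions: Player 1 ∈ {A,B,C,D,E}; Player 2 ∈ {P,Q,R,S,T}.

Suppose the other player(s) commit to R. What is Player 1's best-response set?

BR_1 = {B,C}

u_1(A vs R) = 8
u_1(B vs R) = 9
u_1(C vs R) = 9
u_1(D vs R) = 5
u_1(E vs R) = 2
max payoff 9 at {B,C}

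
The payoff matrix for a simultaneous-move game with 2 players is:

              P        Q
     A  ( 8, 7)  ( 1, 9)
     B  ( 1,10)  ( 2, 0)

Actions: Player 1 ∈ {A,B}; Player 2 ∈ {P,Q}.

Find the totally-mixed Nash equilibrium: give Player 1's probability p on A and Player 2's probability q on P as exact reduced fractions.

p=5/6, q=1/8

P1 indiff ⇒ q·8+(1-q)·1 = q·1+(1-q)·2 ⇒ q(7) = (1-q)(1) ⇒ q = 1/8
P2 indiff ⇒ p·7+(1-p)·10 = p·9+(1-p)·0 ⇒ p(-2) = (1-p)(-10) ⇒ p = 5/6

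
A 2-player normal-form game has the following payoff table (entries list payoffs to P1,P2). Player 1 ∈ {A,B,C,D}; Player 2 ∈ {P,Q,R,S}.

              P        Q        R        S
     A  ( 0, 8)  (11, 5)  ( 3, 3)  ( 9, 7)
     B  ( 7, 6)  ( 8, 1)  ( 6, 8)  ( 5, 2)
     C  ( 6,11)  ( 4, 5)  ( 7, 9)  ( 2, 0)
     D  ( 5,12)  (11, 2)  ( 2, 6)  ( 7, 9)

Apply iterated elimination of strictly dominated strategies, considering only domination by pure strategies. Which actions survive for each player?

P2 drop Q (P beats it: A:8>5 B:6>1 C:11>5 D:12>2)
P2 drop S (P beats it: A:8>7 B:6>2 C:11>0 D:12>9)
P1 drop A (B beats it: P:7>0 R:6>3)
P1 drop D (B beats it: P:7>5 R:6>2)
P1→{B,C} P2→{P,R}

Remaining: P1:{B,C} P2:{P,R}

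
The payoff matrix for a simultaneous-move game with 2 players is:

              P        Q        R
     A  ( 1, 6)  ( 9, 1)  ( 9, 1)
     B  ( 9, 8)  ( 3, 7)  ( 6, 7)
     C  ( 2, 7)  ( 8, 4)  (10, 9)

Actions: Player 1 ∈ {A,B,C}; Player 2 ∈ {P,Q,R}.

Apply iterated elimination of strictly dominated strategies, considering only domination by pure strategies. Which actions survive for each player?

IESDS → P1:{B,C} P2:{P,R}

P2 drop Q (P beats it: A:6>1 B:8>7 C:7>4)
P1 drop A (C beats it: P:2>1 R:10>9)
P1→{B,C} P2→{P,R}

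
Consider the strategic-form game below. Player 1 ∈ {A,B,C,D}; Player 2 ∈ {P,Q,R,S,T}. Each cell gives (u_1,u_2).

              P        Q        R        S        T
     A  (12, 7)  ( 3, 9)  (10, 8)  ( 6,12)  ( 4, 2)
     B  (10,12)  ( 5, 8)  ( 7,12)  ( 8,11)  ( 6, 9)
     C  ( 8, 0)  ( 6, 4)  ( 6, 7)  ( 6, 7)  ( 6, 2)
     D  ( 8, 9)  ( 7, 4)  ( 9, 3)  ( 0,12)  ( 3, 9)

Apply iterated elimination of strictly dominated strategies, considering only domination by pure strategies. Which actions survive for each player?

P2 drop Q (S beats it: A:12>9 B:11>8 C:7>4 D:12>4)
P1 drop D (A beats it: P:12>8 R:10>9 S:6>0 T:4>3)
P2 drop T (R beats it: A:8>2 B:12>9 C:7>2)
P1 drop C (B beats it: P:10>8 R:7>6 S:8>6)
P1→{A,B} P2→{P,R,S}

Survivors P1:{A,B} P2:{P,R,S}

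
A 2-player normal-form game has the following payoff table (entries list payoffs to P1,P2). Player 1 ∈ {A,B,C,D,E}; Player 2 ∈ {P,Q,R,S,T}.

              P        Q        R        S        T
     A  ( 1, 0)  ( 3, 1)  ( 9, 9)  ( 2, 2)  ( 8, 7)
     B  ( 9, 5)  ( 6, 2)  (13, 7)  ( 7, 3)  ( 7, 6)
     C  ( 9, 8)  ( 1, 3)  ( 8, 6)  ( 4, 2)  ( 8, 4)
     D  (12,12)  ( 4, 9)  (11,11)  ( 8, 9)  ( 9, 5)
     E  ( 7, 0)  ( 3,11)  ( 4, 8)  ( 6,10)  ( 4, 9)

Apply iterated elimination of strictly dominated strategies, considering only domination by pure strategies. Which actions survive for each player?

IESDS → P1:{B,D} P2:{P,R}

P1 drop A (D beats it: P:12>1 Q:4>3 R:11>9 S:8>2 T:9>8)
P1 drop C (D beats it: P:12>9 Q:4>1 R:11>8 S:8>4 T:9>8)
P1 drop E (B beats it: P:9>7 Q:6>3 R:13>4 S:7>6 T:7>4)
P2 drop Q (P beats it: B:5>2 D:12>9)
P2 drop S (P beats it: B:5>3 D:12>9)
P2 drop T (R beats it: B:7>6 D:11>5)
P1→{B,D} P2→{P,R}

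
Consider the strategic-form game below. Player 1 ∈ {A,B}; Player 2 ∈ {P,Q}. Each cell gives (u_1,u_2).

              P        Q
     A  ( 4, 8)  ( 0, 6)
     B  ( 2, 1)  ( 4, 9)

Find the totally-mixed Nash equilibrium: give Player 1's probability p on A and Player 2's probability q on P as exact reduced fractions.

P1 indiff ⇒ q·4+(1-q)·0 = q·2+(1-q)·4 ⇒ q(2) = (1-q)(4) ⇒ q = 2/3
P2 indiff ⇒ p·8+(1-p)·1 = p·6+(1-p)·9 ⇒ p(2) = (1-p)(8) ⇒ p = 4/5

p=4/5, q=2/3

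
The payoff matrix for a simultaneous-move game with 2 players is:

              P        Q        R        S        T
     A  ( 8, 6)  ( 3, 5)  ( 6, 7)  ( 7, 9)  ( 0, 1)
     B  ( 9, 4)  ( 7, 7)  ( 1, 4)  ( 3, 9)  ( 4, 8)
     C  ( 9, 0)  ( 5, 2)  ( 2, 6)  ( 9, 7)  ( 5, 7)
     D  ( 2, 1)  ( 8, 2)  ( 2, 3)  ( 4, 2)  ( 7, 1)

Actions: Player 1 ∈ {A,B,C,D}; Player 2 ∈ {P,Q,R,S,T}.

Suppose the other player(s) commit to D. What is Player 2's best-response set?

u_2(P vs D) = 1
u_2(Q vs D) = 2
u_2(R vs D) = 3
u_2(S vs D) = 2
u_2(T vs D) = 1
max payoff 3 at {R}

argmax u_2 = {R}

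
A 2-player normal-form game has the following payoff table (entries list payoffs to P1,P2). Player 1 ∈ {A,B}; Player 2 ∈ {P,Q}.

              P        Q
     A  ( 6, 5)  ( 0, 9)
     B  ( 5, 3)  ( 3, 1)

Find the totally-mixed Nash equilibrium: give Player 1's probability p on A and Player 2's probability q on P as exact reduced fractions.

P1 mixes 1/3 on A; P2 mixes 3/4 on P

P1 indiff ⇒ q·6+(1-q)·0 = q·5+(1-q)·3 ⇒ q(1) = (1-q)(3) ⇒ q = 3/4
P2 indiff ⇒ p·5+(1-p)·3 = p·9+(1-p)·1 ⇒ p(-4) = (1-p)(-2) ⇒ p = 1/3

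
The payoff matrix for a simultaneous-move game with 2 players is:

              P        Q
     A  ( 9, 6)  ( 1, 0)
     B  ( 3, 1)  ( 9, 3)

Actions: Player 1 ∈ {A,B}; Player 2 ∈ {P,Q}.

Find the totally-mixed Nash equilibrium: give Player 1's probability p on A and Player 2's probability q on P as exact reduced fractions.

p=1/4, q=4/7

P1 indiff ⇒ q·9+(1-q)·1 = q·3+(1-q)·9 ⇒ q(6) = (1-q)(8) ⇒ q = 4/7
P2 indiff ⇒ p·6+(1-p)·1 = p·0+(1-p)·3 ⇒ p(6) = (1-p)(2) ⇒ p = 1/4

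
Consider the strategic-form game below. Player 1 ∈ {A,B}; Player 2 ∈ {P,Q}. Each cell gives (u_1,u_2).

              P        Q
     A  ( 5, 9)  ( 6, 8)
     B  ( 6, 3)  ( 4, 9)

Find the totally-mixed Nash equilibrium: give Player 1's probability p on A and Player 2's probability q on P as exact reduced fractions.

P1 indiff ⇒ q·5+(1-q)·6 = q·6+(1-q)·4 ⇒ q(-1) = (1-q)(-2) ⇒ q = 2/3
P2 indiff ⇒ p·9+(1-p)·3 = p·8+(1-p)·9 ⇒ p(1) = (1-p)(6) ⇒ p = 6/7

(p,q) = (6/7, 2/3)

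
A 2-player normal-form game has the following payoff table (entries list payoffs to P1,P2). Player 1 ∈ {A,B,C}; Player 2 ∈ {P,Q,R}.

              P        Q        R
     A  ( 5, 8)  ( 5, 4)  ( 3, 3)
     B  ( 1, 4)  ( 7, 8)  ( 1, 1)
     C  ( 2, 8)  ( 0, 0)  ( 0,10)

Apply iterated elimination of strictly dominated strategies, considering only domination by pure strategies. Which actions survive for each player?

P1 drop C (A beats it: P:5>2 Q:5>0 R:3>0)
P2 drop R (P beats it: A:8>3 B:4>1)
P1→{A,B} P2→{P,Q}

IESDS → P1:{A,B} P2:{P,Q}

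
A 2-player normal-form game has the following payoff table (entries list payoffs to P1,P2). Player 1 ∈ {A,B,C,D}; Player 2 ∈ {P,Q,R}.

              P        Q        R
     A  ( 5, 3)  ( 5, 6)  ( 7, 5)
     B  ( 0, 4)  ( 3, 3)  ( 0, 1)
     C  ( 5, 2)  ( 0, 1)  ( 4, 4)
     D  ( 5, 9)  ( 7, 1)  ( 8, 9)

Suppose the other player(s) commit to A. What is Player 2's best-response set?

argmax u_2 = {Q}

u_2(P vs A) = 3
u_2(Q vs A) = 6
u_2(R vs A) = 5
max payoff 6 at {Q}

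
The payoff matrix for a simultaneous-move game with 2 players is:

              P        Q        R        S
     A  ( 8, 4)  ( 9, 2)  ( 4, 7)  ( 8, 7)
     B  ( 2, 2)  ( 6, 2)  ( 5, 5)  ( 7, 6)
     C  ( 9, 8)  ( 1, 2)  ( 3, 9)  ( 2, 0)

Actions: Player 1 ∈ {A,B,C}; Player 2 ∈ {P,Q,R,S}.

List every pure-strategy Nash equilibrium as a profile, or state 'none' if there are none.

NE set: (A,S)

(A,P): not NE [P1→C gives 9>8; P2→S gives 7>4]
(A,Q): not NE [P2→S gives 7>2]
(A,R): not NE [P1→B gives 5>4]
(A,S): NE
(B,P): not NE [P1→C gives 9>2; P2→S gives 6>2]
(B,Q): not NE [P1→A gives 9>6; P2→S gives 6>2]
(B,R): not NE [P2→S gives 6>5]
(B,S): not NE [P1→A gives 8>7]
(C,P): not NE [P2→R gives 9>8]
(C,Q): not NE [P1→A gives 9>1; P2→R gives 9>2]
(C,R): not NE [P1→B gives 5>3]
(C,S): not NE [P1→A gives 8>2; P2→R gives 9>0]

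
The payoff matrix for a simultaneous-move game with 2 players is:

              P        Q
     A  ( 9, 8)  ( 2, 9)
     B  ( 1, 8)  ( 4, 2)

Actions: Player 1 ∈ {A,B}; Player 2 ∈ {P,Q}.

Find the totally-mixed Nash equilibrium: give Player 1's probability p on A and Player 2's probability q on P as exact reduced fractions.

P1 indiff ⇒ q·9+(1-q)·2 = q·1+(1-q)·4 ⇒ q(8) = (1-q)(2) ⇒ q = 1/5
P2 indiff ⇒ p·8+(1-p)·8 = p·9+(1-p)·2 ⇒ p(-1) = (1-p)(-6) ⇒ p = 6/7

(p,q) = (6/7, 1/5)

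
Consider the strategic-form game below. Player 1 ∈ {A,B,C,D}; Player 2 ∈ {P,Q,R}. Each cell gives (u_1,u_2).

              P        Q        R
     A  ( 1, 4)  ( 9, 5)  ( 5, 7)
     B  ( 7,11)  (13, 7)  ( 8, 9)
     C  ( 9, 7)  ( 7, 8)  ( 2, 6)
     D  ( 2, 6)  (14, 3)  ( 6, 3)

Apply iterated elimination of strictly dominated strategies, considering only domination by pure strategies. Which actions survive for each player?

P1 drop A (B beats it: P:7>1 Q:13>9 R:8>5)
P2 drop R (P beats it: B:11>9 C:7>6 D:6>3)
P1→{B,C,D} P2→{P,Q}

Remaining: P1:{B,C,D} P2:{P,Q}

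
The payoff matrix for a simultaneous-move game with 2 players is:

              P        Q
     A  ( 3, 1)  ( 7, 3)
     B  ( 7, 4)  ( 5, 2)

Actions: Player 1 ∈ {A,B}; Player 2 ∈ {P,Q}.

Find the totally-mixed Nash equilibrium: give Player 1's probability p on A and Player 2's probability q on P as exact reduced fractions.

P1 mixes 1/2 on A; P2 mixes 1/3 on P

P1 indiff ⇒ q·3+(1-q)·7 = q·7+(1-q)·5 ⇒ q(-4) = (1-q)(-2) ⇒ q = 1/3
P2 indiff ⇒ p·1+(1-p)·4 = p·3+(1-p)·2 ⇒ p(-2) = (1-p)(-2) ⇒ p = 1/2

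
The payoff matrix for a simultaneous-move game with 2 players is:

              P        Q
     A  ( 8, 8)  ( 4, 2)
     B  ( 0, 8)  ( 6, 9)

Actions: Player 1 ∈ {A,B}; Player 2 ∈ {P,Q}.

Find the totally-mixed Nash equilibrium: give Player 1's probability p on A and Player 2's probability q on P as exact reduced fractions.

P1 indiff ⇒ q·8+(1-q)·4 = q·0+(1-q)·6 ⇒ q(8) = (1-q)(2) ⇒ q = 1/5
P2 indiff ⇒ p·8+(1-p)·8 = p·2+(1-p)·9 ⇒ p(6) = (1-p)(1) ⇒ p = 1/7

P1 mixes 1/7 on A; P2 mixes 1/5 on P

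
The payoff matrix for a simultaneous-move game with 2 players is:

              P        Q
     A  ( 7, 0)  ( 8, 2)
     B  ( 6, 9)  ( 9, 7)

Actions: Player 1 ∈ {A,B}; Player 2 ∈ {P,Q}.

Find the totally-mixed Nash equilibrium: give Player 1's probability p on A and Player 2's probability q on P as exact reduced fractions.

P1 indiff ⇒ q·7+(1-q)·8 = q·6+(1-q)·9 ⇒ q(1) = (1-q)(1) ⇒ q = 1/2
P2 indiff ⇒ p·0+(1-p)·9 = p·2+(1-p)·7 ⇒ p(-2) = (1-p)(-2) ⇒ p = 1/2

p=1/2, q=1/2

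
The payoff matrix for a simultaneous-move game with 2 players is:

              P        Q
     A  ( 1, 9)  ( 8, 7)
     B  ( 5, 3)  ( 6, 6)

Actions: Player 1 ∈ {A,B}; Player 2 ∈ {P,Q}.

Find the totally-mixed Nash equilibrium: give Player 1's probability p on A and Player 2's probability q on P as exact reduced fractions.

P1 indiff ⇒ q·1+(1-q)·8 = q·5+(1-q)·6 ⇒ q(-4) = (1-q)(-2) ⇒ q = 1/3
P2 indiff ⇒ p·9+(1-p)·3 = p·7+(1-p)·6 ⇒ p(2) = (1-p)(3) ⇒ p = 3/5

P1 mixes 3/5 on A; P2 mixes 1/3 on P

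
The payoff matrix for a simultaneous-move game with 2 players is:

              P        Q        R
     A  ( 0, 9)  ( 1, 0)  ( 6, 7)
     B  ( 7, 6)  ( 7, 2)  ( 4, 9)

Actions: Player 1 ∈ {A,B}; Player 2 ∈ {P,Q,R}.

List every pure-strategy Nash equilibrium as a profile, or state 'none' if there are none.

(A,P): not NE [P1→B gives 7>0]
(A,Q): not NE [P1→B gives 7>1; P2→P gives 9>0]
(A,R): not NE [P2→P gives 9>7]
(B,P): not NE [P2→R gives 9>6]
(B,Q): not NE [P2→R gives 9>2]
(B,R): not NE [P1→A gives 6>4]

Equilibria: none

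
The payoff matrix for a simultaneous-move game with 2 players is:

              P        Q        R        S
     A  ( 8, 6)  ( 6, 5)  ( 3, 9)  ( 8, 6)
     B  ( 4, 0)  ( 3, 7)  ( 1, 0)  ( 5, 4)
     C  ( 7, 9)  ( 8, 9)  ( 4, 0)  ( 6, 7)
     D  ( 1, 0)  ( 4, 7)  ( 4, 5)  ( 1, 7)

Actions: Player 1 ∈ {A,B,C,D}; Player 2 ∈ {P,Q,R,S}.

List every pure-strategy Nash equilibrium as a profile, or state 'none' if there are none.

(A,P): not NE [P2→R gives 9>6]
(A,Q): not NE [P1→C gives 8>6; P2→R gives 9>5]
(A,R): not NE [P1→D gives 4>3]
(A,S): not NE [P2→R gives 9>6]
(B,P): not NE [P1→A gives 8>4; P2→Q gives 7>0]
(B,Q): not NE [P1→C gives 8>3]
(B,R): not NE [P1→D gives 4>1; P2→Q gives 7>0]
(B,S): not NE [P1→A gives 8>5; P2→Q gives 7>4]
(C,P): not NE [P1→A gives 8>7]
(C,Q): NE
(C,R): not NE [P2→Q gives 9>0]
(C,S): not NE [P1→A gives 8>6; P2→Q gives 9>7]
(D,P): not NE [P1→A gives 8>1; P2→S gives 7>0]
(D,Q): not NE [P1→C gives 8>4]
(D,R): not NE [P2→S gives 7>5]
(D,S): not NE [P1→A gives 8>1]

Nash profiles: (C,Q)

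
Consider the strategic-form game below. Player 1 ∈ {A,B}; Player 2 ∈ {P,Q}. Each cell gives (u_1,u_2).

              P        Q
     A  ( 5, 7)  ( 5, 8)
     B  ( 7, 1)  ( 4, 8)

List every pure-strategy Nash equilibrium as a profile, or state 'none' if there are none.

(A,P): not NE [P1→B gives 7>5; P2→Q gives 8>7]
(A,Q): NE
(B,P): not NE [P2→Q gives 8>1]
(B,Q): not NE [P1→A gives 5>4]

PSNE = {(A,Q)}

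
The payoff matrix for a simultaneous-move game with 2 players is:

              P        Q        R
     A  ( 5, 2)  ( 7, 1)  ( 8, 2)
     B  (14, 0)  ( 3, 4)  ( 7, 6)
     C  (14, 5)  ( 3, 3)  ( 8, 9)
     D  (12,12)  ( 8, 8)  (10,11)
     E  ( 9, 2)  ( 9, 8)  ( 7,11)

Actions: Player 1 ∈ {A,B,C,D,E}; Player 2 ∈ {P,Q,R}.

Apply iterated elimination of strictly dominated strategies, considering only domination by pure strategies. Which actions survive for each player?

P1 drop A (D beats it: P:12>5 Q:8>7 R:10>8)
P2 drop Q (R beats it: B:6>4 C:9>3 D:11>8 E:11>8)
P1 drop E (C beats it: P:14>9 R:8>7)
P1→{B,C,D} P2→{P,R}

Remaining: P1:{B,C,D} P2:{P,R}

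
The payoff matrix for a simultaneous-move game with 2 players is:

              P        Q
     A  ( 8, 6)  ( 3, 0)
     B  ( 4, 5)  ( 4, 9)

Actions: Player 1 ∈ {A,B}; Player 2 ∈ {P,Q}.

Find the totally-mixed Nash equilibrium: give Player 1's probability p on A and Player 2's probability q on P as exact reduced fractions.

P1 mixes 2/5 on A; P2 mixes 1/5 on P

P1 indiff ⇒ q·8+(1-q)·3 = q·4+(1-q)·4 ⇒ q(4) = (1-q)(1) ⇒ q = 1/5
P2 indiff ⇒ p·6+(1-p)·5 = p·0+(1-p)·9 ⇒ p(6) = (1-p)(4) ⇒ p = 2/5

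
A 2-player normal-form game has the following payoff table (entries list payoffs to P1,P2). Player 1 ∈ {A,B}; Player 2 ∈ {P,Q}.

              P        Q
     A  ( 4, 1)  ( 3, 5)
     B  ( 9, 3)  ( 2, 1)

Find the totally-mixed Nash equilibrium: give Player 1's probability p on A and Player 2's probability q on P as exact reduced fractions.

p=1/3, q=1/6

P1 indiff ⇒ q·4+(1-q)·3 = q·9+(1-q)·2 ⇒ q(-5) = (1-q)(-1) ⇒ q = 1/6
P2 indiff ⇒ p·1+(1-p)·3 = p·5+(1-p)·1 ⇒ p(-4) = (1-p)(-2) ⇒ p = 1/3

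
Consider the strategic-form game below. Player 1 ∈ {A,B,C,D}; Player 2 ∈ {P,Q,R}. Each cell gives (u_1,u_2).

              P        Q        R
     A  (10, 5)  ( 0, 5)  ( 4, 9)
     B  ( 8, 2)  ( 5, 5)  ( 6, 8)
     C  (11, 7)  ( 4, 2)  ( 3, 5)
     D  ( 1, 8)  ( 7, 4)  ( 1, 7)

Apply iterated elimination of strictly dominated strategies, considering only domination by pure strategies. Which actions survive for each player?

P2 drop Q (R beats it: A:9>5 B:8>5 C:5>2 D:7>4)
P1 drop D (A beats it: P:10>1 R:4>1)
P1→{A,B,C} P2→{P,R}

IESDS → P1:{A,B,C} P2:{P,R}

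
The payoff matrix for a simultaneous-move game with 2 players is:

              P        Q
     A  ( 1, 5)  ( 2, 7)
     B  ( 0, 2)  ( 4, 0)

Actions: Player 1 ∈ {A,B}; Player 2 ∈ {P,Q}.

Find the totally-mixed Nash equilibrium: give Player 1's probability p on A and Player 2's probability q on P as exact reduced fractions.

P1 indiff ⇒ q·1+(1-q)·2 = q·0+(1-q)·4 ⇒ q(1) = (1-q)(2) ⇒ q = 2/3
P2 indiff ⇒ p·5+(1-p)·2 = p·7+(1-p)·0 ⇒ p(-2) = (1-p)(-2) ⇒ p = 1/2

(p,q) = (1/2, 2/3)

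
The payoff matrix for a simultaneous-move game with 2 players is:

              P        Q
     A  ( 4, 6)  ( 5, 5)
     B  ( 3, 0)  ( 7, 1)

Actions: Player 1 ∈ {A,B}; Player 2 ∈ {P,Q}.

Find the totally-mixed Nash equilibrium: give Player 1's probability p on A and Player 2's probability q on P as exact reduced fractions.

p=1/2, q=2/3

P1 indiff ⇒ q·4+(1-q)·5 = q·3+(1-q)·7 ⇒ q(1) = (1-q)(2) ⇒ q = 2/3
P2 indiff ⇒ p·6+(1-p)·0 = p·5+(1-p)·1 ⇒ p(1) = (1-p)(1) ⇒ p = 1/2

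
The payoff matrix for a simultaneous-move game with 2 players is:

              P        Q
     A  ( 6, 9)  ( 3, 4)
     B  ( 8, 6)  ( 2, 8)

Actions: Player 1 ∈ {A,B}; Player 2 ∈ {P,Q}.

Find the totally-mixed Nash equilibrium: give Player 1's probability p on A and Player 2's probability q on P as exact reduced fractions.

P1 mixes 2/7 on A; P2 mixes 1/3 on P

P1 indiff ⇒ q·6+(1-q)·3 = q·8+(1-q)·2 ⇒ q(-2) = (1-q)(-1) ⇒ q = 1/3
P2 indiff ⇒ p·9+(1-p)·6 = p·4+(1-p)·8 ⇒ p(5) = (1-p)(2) ⇒ p = 2/7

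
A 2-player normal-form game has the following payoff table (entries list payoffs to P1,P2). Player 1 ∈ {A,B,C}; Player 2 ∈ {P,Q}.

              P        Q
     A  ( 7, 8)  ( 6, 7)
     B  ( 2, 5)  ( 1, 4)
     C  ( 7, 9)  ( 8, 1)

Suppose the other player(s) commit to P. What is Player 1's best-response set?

u_1(A vs P) = 7
u_1(B vs P) = 2
u_1(C vs P) = 7
max payoff 7 at {A,C}

argmax u_1 = {A,C}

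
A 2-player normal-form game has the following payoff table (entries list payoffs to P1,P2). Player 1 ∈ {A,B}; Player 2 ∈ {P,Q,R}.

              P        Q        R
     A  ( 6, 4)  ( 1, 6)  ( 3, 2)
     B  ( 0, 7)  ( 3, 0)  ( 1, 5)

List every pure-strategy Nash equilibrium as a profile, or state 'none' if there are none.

No pure NE.

(A,P): not NE [P2→Q gives 6>4]
(A,Q): not NE [P1→B gives 3>1]
(A,R): not NE [P2→Q gives 6>2]
(B,P): not NE [P1→A gives 6>0]
(B,Q): not NE [P2→P gives 7>0]
(B,R): not NE [P1→A gives 3>1; P2→P gives 7>5]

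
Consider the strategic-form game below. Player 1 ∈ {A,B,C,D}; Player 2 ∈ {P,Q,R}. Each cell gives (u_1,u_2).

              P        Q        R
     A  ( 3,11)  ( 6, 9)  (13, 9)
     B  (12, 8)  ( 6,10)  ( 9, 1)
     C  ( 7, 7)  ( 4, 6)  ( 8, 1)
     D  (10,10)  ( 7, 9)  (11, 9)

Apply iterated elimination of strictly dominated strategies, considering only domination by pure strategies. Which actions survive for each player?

Remaining: P1:{B,D} P2:{P,Q}

P1 drop C (B beats it: P:12>7 Q:6>4 R:9>8)
P2 drop R (P beats it: A:11>9 B:8>1 D:10>9)
P1 drop A (D beats it: P:10>3 Q:7>6)
P1→{B,D} P2→{P,Q}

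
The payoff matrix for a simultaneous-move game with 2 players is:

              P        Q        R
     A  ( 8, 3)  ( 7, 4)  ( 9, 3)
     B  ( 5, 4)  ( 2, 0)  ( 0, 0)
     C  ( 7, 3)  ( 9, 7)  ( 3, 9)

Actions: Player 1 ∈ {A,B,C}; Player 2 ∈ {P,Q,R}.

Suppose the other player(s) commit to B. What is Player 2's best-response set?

P2 best: {P}

u_2(P vs B) = 4
u_2(Q vs B) = 0
u_2(R vs B) = 0
max payoff 4 at {P}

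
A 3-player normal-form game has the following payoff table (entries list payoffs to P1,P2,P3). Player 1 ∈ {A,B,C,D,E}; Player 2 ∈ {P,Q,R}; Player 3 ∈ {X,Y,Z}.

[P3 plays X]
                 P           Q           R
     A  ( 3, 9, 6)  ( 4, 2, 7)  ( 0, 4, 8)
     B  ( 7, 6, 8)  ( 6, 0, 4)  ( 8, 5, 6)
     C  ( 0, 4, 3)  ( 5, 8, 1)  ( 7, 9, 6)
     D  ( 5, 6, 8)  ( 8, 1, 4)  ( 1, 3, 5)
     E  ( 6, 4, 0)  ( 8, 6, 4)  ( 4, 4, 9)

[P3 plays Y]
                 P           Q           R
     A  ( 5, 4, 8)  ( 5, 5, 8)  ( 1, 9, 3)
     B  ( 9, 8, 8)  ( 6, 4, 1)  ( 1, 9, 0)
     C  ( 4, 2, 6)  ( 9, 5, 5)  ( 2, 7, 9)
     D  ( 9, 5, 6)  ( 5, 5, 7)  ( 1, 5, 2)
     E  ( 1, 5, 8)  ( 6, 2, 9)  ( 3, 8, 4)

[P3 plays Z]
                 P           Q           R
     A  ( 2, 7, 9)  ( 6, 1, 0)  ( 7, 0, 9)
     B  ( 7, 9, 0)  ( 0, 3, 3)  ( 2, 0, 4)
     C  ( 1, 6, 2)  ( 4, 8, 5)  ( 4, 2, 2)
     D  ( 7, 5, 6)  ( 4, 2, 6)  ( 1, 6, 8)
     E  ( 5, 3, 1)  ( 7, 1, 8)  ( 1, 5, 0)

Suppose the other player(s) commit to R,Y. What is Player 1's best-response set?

u_1(A vs R,Y) = 1
u_1(B vs R,Y) = 1
u_1(C vs R,Y) = 2
u_1(D vs R,Y) = 1
u_1(E vs R,Y) = 3
max payoff 3 at {E}

P1 best: {E}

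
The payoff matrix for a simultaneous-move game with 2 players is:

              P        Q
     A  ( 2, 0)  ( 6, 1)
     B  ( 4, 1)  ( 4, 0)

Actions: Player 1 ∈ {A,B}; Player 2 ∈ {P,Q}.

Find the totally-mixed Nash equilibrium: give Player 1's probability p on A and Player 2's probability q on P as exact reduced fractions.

P1 indiff ⇒ q·2+(1-q)·6 = q·4+(1-q)·4 ⇒ q(-2) = (1-q)(-2) ⇒ q = 1/2
P2 indiff ⇒ p·0+(1-p)·1 = p·1+(1-p)·0 ⇒ p(-1) = (1-p)(-1) ⇒ p = 1/2

p=1/2, q=1/2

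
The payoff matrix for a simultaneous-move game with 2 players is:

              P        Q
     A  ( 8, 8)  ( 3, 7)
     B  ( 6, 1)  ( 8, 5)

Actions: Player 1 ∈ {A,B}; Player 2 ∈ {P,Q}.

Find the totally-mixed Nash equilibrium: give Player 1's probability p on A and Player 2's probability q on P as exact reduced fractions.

(p,q) = (4/5, 5/7)

P1 indiff ⇒ q·8+(1-q)·3 = q·6+(1-q)·8 ⇒ q(2) = (1-q)(5) ⇒ q = 5/7
P2 indiff ⇒ p·8+(1-p)·1 = p·7+(1-p)·5 ⇒ p(1) = (1-p)(4) ⇒ p = 4/5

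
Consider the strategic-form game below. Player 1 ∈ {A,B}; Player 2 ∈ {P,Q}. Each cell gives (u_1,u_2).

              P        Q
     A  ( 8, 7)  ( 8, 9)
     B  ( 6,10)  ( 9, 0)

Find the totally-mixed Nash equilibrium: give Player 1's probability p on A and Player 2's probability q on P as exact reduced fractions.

P1 indiff ⇒ q·8+(1-q)·8 = q·6+(1-q)·9 ⇒ q(2) = (1-q)(1) ⇒ q = 1/3
P2 indiff ⇒ p·7+(1-p)·10 = p·9+(1-p)·0 ⇒ p(-2) = (1-p)(-10) ⇒ p = 5/6

(p,q) = (5/6, 1/3)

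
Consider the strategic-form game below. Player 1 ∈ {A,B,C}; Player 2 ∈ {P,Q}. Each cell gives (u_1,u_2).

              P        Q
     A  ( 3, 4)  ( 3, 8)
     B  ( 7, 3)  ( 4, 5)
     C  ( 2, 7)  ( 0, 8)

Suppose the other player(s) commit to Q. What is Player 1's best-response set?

P1 best: {B}

u_1(A vs Q) = 3
u_1(B vs Q) = 4
u_1(C vs Q) = 0
max payoff 4 at {B}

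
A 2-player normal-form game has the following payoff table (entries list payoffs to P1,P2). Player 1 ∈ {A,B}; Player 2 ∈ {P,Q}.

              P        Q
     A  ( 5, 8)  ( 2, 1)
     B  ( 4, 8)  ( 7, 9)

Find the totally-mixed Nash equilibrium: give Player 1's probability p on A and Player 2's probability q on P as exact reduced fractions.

P1 indiff ⇒ q·5+(1-q)·2 = q·4+(1-q)·7 ⇒ q(1) = (1-q)(5) ⇒ q = 5/6
P2 indiff ⇒ p·8+(1-p)·8 = p·1+(1-p)·9 ⇒ p(7) = (1-p)(1) ⇒ p = 1/8

p=1/8, q=5/6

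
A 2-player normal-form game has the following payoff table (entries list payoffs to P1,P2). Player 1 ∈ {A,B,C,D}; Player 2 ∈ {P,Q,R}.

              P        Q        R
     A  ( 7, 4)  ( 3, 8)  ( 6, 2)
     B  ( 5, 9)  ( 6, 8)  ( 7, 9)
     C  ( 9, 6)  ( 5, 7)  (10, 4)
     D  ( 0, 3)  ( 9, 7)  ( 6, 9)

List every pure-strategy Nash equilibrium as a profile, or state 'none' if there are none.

(A,P): not NE [P1→C gives 9>7; P2→Q gives 8>4]
(A,Q): not NE [P1→D gives 9>3]
(A,R): not NE [P1→C gives 10>6; P2→Q gives 8>2]
(B,P): not NE [P1→C gives 9>5]
(B,Q): not NE [P1→D gives 9>6; P2→R gives 9>8]
(B,R): not NE [P1→C gives 10>7]
(C,P): not NE [P2→Q gives 7>6]
(C,Q): not NE [P1→D gives 9>5]
(C,R): not NE [P2→Q gives 7>4]
(D,P): not NE [P1→C gives 9>0; P2→R gives 9>3]
(D,Q): not NE [P2→R gives 9>7]
(D,R): not NE [P1→C gives 10>6]

No pure NE.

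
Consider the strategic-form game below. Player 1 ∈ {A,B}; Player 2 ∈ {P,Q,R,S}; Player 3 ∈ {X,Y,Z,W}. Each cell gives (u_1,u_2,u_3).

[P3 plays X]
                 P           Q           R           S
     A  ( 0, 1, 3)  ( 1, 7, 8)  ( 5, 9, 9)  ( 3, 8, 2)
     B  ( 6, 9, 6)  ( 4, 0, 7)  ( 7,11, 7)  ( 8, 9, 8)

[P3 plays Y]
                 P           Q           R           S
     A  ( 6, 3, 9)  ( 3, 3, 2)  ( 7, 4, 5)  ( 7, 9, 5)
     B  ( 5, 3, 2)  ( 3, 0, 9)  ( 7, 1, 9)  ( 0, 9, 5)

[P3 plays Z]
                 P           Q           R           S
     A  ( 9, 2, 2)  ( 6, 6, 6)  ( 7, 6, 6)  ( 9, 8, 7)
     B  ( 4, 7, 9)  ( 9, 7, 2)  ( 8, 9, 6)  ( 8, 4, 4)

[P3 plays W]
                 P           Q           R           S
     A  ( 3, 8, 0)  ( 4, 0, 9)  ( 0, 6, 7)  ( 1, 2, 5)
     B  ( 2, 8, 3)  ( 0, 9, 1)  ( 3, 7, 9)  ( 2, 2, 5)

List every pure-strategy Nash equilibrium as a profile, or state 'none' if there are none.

PSNE = {(A,S,Z)}

(A,P,X): not NE [P1→B gives 6>0; P2→R gives 9>1; P3→Y gives 9>3]
(A,P,Y): not NE [P2→S gives 9>3]
(A,P,Z): not NE [P2→S gives 8>2; P3→Y gives 9>2]
(A,P,W): not NE [P3→Y gives 9>0]
(A,Q,X): not NE [P1→B gives 4>1; P2→R gives 9>7; P3→W gives 9>8]
(A,Q,Y): not NE [P2→S gives 9>3; P3→W gives 9>2]
(A,Q,Z): not NE [P1→B gives 9>6; P2→S gives 8>6; P3→W gives 9>6]
(A,Q,W): not NE [P2→P gives 8>0]
(A,R,X): not NE [P1→B gives 7>5]
(A,R,Y): not NE [P2→S gives 9>4; P3→X gives 9>5]
(A,R,Z): not NE [P1→B gives 8>7; P2→S gives 8>6; P3→X gives 9>6]
(A,R,W): not NE [P1→B gives 3>0; P2→P gives 8>6; P3→X gives 9>7]
(A,S,X): not NE [P1→B gives 8>3; P2→R gives 9>8; P3→Z gives 7>2]
(A,S,Y): not NE [P3→Z gives 7>5]
(A,S,Z): NE
(A,S,W): not NE [P1→B gives 2>1; P2→P gives 8>2; P3→Z gives 7>5]
(B,P,X): not NE [P2→R gives 11>9; P3→Z gives 9>6]
(B,P,Y): not NE [P1→A gives 6>5; P2→S gives 9>3; P3→Z gives 9>2]
(B,P,Z): not NE [P1→A gives 9>4; P2→R gives 9>7]
(B,P,W): not NE [P1→A gives 3>2; P2→Q gives 9>8; P3→Z gives 9>3]
(B,Q,X): not NE [P2→R gives 11>0; P3→Y gives 9>7]
(B,Q,Y): not NE [P2→S gives 9>0]
(B,Q,Z): not NE [P2→R gives 9>7; P3→Y gives 9>2]
(B,Q,W): not NE [P1→A gives 4>0; P3→Y gives 9>1]
(B,R,X): not NE [P3→W gives 9>7]
(B,R,Y): not NE [P2→S gives 9>1]
(B,R,Z): not NE [P3→W gives 9>6]
(B,R,W): not NE [P2→Q gives 9>7]
(B,S,X): not NE [P2→R gives 11>9]
(B,S,Y): not NE [P1→A gives 7>0; P3→X gives 8>5]
(B,S,Z): not NE [P1→A gives 9>8; P2→R gives 9>4; P3→X gives 8>4]
(B,S,W): not NE [P2→Q gives 9>2; P3→X gives 8>5]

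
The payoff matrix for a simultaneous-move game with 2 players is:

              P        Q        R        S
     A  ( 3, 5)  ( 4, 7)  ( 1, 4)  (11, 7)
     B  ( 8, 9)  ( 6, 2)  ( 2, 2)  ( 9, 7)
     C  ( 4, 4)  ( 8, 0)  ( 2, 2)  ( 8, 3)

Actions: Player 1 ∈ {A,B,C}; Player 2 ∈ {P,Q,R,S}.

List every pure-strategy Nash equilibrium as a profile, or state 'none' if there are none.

NE set: (A,S), (B,P)

(A,P): not NE [P1→B gives 8>3; P2→S gives 7>5]
(A,Q): not NE [P1→C gives 8>4]
(A,R): not NE [P1→C gives 2>1; P2→S gives 7>4]
(A,S): NE
(B,P): NE
(B,Q): not NE [P1→C gives 8>6; P2→P gives 9>2]
(B,R): not NE [P2→P gives 9>2]
(B,S): not NE [P1→A gives 11>9; P2→P gives 9>7]
(C,P): not NE [P1→B gives 8>4]
(C,Q): not NE [P2→P gives 4>0]
(C,R): not NE [P2→P gives 4>2]
(C,S): not NE [P1→A gives 11>8; P2→P gives 4>3]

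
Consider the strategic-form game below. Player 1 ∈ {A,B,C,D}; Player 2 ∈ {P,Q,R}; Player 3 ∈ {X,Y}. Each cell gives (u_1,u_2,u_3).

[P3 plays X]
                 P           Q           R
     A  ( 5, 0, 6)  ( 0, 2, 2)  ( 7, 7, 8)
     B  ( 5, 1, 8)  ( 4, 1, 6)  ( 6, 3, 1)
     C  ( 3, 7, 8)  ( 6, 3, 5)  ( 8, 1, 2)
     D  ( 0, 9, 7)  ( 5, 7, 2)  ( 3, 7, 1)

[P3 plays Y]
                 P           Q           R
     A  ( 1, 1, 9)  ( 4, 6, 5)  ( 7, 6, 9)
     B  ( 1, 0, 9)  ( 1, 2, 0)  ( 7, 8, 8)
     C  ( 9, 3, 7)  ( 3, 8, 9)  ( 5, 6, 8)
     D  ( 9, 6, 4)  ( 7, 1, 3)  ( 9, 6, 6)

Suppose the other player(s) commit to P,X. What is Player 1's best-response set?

argmax u_1 = {A,B}

u_1(A vs P,X) = 5
u_1(B vs P,X) = 5
u_1(C vs P,X) = 3
u_1(D vs P,X) = 0
max payoff 5 at {A,B}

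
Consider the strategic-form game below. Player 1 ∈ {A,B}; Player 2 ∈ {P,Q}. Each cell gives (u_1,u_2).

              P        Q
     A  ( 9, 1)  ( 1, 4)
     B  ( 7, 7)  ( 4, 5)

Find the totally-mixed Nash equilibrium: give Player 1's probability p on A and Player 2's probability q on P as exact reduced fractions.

P1 indiff ⇒ q·9+(1-q)·1 = q·7+(1-q)·4 ⇒ q(2) = (1-q)(3) ⇒ q = 3/5
P2 indiff ⇒ p·1+(1-p)·7 = p·4+(1-p)·5 ⇒ p(-3) = (1-p)(-2) ⇒ p = 2/5

P1 mixes 2/5 on A; P2 mixes 3/5 on P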